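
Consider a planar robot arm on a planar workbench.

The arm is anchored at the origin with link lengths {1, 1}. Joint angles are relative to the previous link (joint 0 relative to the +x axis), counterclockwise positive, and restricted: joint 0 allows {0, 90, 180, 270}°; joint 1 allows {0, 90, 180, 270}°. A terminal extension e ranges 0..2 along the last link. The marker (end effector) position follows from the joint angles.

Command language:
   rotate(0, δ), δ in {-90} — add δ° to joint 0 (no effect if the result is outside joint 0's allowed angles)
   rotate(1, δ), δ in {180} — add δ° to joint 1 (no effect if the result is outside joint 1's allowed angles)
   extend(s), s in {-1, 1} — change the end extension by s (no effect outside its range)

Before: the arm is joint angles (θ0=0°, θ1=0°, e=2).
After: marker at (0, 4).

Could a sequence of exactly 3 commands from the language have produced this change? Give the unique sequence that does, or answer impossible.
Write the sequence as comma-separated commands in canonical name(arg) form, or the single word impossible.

initial: joint angles (θ0=0°, θ1=0°, e=2)
[1] after rotate(0, -90): joint angles (θ0=270°, θ1=0°, e=2)
[2] after rotate(0, -90): joint angles (θ0=180°, θ1=0°, e=2)
[3] after rotate(0, -90): joint angles (θ0=90°, θ1=0°, e=2)
all 64 alternatives checked — unique.

rotate(0, -90), rotate(0, -90), rotate(0, -90)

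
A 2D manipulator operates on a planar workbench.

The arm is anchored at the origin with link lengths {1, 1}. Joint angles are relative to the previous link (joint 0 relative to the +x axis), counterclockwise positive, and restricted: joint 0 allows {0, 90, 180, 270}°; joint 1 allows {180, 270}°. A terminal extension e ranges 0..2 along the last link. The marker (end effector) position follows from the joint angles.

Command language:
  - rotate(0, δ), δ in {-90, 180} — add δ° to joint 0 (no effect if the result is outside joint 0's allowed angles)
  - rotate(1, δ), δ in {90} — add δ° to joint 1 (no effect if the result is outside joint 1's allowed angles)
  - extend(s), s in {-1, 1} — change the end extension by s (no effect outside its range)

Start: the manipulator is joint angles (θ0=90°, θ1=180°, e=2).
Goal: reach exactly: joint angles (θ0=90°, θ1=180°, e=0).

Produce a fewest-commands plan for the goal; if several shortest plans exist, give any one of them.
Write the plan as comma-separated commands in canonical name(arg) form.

initial: joint angles (θ0=90°, θ1=180°, e=2)
[1] after extend(-1): joint angles (θ0=90°, θ1=180°, e=1)
[2] after extend(-1): joint angles (θ0=90°, θ1=180°, e=0)
minimal: 2 command(s), checked below 2.

extend(-1), extend(-1)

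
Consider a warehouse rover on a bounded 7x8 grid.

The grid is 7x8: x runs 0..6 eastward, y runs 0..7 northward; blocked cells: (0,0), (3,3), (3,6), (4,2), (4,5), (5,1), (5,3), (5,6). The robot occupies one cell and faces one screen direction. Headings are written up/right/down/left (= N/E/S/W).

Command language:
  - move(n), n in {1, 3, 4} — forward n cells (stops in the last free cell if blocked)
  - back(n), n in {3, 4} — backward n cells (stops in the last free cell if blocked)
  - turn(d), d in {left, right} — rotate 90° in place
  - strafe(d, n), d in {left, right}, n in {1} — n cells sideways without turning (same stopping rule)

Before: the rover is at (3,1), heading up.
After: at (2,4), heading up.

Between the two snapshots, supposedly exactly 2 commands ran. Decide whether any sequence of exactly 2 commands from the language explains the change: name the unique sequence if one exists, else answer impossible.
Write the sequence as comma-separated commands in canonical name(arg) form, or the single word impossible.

key: heading stays N — no command in the sequence turns
t0: at (3,1), heading up
t=1 strafe(left, 1) ⇒ at (2,1), heading up
t=2 move(3) ⇒ at (2,4), heading up
no other 2-command option fits: unique.

strafe(left, 1), move(3)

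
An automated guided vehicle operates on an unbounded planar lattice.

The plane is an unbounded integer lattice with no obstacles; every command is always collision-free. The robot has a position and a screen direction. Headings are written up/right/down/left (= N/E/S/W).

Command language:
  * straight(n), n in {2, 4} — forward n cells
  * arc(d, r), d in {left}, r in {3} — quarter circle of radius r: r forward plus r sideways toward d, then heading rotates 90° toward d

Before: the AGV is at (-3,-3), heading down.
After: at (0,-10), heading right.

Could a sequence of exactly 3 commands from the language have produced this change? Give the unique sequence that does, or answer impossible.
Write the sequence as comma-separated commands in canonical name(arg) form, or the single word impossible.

straight(2), straight(2), arc(left, 3)

key: order matters: swapping straight(2) and arc(left, 3) lands elsewhere
initial: at (-3,-3), heading down
[1] after straight(2): at (-3,-5), heading down
[2] after straight(2): at (-3,-7), heading down
[3] after arc(left, 3): at (0,-10), heading right
uniquely the one of 27 3-step routes that fits.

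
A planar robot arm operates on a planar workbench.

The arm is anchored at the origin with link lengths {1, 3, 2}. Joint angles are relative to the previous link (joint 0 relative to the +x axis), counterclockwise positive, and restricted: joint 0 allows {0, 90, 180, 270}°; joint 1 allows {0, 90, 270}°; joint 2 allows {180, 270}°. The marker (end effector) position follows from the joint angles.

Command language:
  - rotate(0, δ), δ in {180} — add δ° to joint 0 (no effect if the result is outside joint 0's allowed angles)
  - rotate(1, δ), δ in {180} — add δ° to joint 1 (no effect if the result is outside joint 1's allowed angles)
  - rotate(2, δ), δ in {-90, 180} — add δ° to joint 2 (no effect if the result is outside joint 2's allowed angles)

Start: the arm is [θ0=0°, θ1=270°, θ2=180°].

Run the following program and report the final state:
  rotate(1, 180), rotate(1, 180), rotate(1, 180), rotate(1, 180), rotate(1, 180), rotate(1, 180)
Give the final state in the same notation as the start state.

initial: [θ0=0°, θ1=270°, θ2=180°]
step 1 (rotate(1, 180)): [θ0=0°, θ1=90°, θ2=180°]
step 2 (rotate(1, 180)): [θ0=0°, θ1=270°, θ2=180°]
step 3 (rotate(1, 180)): [θ0=0°, θ1=90°, θ2=180°]
step 4 (rotate(1, 180)): [θ0=0°, θ1=270°, θ2=180°]
step 5 (rotate(1, 180)): [θ0=0°, θ1=90°, θ2=180°]
step 6 (rotate(1, 180)): [θ0=0°, θ1=270°, θ2=180°]

[θ0=0°, θ1=270°, θ2=180°]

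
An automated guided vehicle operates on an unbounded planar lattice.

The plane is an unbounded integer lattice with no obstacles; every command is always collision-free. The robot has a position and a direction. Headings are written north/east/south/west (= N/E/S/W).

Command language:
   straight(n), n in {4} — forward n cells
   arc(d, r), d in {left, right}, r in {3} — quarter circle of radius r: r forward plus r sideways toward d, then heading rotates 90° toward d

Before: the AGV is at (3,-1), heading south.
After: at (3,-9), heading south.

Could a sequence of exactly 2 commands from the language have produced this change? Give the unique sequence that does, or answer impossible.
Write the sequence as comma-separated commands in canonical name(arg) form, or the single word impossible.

key: heading stays S — no command in the sequence turns
from: at (3,-1), heading south
t=1 straight(4) ⇒ at (3,-5), heading south
t=2 straight(4) ⇒ at (3,-9), heading south
no rival 2-sequence matches.

straight(4), straight(4)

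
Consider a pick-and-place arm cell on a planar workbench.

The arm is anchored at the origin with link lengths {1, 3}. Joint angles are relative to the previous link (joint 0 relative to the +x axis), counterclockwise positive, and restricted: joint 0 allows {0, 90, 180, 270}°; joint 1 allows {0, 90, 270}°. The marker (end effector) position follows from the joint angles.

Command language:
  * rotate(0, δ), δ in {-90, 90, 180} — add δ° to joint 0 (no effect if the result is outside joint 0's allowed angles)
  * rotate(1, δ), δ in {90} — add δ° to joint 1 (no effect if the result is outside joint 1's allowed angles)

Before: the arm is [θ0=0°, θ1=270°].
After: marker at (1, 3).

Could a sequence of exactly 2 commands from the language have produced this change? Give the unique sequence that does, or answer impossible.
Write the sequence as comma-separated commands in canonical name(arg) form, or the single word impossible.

initial: [θ0=0°, θ1=270°]
step 1 (rotate(1, 90)): [θ0=0°, θ1=0°]
step 2 (rotate(1, 90)): [θ0=0°, θ1=90°]
all 16 alternatives checked — unique.

rotate(1, 90), rotate(1, 90)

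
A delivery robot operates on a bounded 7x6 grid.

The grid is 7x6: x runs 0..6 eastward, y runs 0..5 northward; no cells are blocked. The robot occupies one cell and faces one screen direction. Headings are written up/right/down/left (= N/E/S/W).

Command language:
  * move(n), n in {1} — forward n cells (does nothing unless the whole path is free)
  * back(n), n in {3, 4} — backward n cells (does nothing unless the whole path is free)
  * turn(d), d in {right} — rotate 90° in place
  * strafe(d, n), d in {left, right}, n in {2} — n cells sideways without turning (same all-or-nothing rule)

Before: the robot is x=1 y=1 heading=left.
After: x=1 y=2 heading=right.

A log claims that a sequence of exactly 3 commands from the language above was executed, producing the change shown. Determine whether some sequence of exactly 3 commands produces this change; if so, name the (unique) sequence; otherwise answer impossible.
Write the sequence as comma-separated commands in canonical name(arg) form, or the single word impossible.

key: cell and facing (now E) both changed — the 3 commands mix motion and turning
initial: x=1 y=1 heading=left
[1] after turn(right): x=1 y=1 heading=up
[2] after move(1): x=1 y=2 heading=up
[3] after turn(right): x=1 y=2 heading=right
no rival 3-sequence matches.

turn(right), move(1), turn(right)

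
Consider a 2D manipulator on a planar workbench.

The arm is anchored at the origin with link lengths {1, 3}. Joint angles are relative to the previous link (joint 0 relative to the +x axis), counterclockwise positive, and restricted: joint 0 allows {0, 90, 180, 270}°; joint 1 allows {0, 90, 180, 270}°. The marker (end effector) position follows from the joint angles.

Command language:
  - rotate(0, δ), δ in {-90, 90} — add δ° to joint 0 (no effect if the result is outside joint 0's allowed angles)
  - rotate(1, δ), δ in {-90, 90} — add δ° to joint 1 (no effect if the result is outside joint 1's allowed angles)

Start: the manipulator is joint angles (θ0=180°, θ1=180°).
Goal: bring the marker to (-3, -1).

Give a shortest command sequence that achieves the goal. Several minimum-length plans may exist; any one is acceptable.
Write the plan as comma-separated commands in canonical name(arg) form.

t0: joint angles (θ0=180°, θ1=180°)
step 1 (rotate(0, 90)): joint angles (θ0=270°, θ1=180°)
step 2 (rotate(1, 90)): joint angles (θ0=270°, θ1=270°)
shorter routes all fall short; 2 is best.

rotate(0, 90), rotate(1, 90)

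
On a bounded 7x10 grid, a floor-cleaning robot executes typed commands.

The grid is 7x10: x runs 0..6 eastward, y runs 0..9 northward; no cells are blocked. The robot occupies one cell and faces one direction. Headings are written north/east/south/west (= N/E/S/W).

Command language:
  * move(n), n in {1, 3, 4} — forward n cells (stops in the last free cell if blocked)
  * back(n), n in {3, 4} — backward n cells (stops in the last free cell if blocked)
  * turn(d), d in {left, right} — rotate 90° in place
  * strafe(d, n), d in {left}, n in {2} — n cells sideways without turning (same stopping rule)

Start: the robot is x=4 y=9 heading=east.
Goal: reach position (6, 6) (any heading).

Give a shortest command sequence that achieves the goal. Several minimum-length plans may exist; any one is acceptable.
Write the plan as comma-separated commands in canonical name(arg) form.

move(4), turn(left), back(3)

start: x=4 y=9 heading=east
t=1 move(4) ⇒ x=6 y=9 heading=east
t=2 turn(left) ⇒ x=6 y=9 heading=north
t=3 back(3) ⇒ x=6 y=6 heading=north
no 2-step plan works, so 3 is optimal.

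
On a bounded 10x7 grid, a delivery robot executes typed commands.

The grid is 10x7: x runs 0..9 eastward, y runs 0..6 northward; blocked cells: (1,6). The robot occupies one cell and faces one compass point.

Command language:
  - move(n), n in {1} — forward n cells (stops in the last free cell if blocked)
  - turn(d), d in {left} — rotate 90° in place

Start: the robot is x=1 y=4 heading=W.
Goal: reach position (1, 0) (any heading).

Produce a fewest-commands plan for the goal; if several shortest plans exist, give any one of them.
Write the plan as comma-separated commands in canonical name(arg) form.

from: x=1 y=4 heading=W
t=1 turn(left) ⇒ x=1 y=4 heading=S
t=2 move(1) ⇒ x=1 y=3 heading=S
t=3 move(1) ⇒ x=1 y=2 heading=S
t=4 move(1) ⇒ x=1 y=1 heading=S
t=5 move(1) ⇒ x=1 y=0 heading=S
no 4-step plan works, so 5 is optimal.

turn(left), move(1), move(1), move(1), move(1)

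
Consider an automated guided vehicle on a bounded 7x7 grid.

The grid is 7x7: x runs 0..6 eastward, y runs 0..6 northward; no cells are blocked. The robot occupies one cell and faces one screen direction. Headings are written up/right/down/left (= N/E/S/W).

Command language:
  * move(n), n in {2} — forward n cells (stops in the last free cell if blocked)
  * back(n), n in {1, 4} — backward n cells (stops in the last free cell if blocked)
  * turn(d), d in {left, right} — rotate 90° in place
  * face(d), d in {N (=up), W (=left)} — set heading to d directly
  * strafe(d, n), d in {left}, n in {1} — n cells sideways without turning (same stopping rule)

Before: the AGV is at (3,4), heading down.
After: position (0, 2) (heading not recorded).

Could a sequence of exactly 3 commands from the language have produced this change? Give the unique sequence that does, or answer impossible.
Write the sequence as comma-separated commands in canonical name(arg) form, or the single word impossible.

move(2), turn(left), back(4)

key: back(4) runs into the grid edge before its full distance
from: at (3,4), heading down
1. move(2) → at (3,2), heading down
2. turn(left) → at (3,2), heading right
3. back(4) → at (0,2), heading right
all 512 alternatives checked — unique.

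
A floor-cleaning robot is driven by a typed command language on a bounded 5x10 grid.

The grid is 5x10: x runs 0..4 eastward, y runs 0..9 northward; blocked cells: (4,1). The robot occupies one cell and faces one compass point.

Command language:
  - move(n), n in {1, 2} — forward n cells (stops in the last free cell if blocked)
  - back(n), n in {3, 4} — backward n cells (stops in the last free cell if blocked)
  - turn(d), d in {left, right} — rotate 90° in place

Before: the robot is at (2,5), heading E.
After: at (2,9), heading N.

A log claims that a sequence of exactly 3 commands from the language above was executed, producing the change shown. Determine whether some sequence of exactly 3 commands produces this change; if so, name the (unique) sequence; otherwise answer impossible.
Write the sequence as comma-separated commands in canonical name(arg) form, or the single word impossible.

key: running move(2) before turn(left) would end elsewhere — order is forced
initial: at (2,5), heading E
[1] after turn(left): at (2,5), heading N
[2] after move(2): at (2,7), heading N
[3] after move(2): at (2,9), heading N
uniquely the one of 216 3-step routes that fits.

turn(left), move(2), move(2)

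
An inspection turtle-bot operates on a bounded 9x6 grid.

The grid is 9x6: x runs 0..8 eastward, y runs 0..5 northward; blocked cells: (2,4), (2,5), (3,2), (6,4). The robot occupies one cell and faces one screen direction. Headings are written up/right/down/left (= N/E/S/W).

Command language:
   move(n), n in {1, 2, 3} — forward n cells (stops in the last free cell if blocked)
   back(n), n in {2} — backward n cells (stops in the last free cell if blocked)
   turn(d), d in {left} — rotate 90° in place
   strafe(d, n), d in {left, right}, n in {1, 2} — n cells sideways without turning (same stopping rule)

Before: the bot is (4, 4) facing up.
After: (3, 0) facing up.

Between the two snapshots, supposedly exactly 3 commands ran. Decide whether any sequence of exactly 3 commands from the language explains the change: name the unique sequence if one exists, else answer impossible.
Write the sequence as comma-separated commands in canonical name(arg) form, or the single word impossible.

key: running strafe(left, 1) before back(2) would end elsewhere — order is forced
start: (4, 4) facing up
step 1 (back(2)): (4, 2) facing up
step 2 (back(2)): (4, 0) facing up
step 3 (strafe(left, 1)): (3, 0) facing up
no other 3-command option fits: unique.

back(2), back(2), strafe(left, 1)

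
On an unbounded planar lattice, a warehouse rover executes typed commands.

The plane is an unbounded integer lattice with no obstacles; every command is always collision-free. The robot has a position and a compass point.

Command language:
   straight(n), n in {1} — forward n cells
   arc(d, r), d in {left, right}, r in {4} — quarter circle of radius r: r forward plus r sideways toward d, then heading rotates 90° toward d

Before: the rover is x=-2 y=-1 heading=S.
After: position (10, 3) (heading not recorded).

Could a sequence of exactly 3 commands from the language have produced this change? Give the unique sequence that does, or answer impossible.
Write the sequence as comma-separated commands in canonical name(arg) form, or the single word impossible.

key: running arc(right, 4) before arc(left, 4) would end elsewhere — order is forced
begin: x=-2 y=-1 heading=S
step 1 (arc(left, 4)): x=2 y=-5 heading=E
step 2 (arc(left, 4)): x=6 y=-1 heading=N
step 3 (arc(right, 4)): x=10 y=3 heading=E
uniquely the one of 27 3-step routes that fits.

arc(left, 4), arc(left, 4), arc(right, 4)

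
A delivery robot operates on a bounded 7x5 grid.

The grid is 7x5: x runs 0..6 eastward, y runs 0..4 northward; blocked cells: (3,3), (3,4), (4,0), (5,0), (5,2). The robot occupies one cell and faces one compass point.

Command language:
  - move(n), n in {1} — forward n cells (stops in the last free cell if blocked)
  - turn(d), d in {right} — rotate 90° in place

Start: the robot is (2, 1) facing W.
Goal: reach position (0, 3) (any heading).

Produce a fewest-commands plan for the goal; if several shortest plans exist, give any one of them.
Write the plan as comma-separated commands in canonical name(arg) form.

initial: (2, 1) facing W
[1] after move(1): (1, 1) facing W
[2] after move(1): (0, 1) facing W
[3] after turn(right): (0, 1) facing N
[4] after move(1): (0, 2) facing N
[5] after move(1): (0, 3) facing N
nothing shorter than 5 reaches the goal.

move(1), move(1), turn(right), move(1), move(1)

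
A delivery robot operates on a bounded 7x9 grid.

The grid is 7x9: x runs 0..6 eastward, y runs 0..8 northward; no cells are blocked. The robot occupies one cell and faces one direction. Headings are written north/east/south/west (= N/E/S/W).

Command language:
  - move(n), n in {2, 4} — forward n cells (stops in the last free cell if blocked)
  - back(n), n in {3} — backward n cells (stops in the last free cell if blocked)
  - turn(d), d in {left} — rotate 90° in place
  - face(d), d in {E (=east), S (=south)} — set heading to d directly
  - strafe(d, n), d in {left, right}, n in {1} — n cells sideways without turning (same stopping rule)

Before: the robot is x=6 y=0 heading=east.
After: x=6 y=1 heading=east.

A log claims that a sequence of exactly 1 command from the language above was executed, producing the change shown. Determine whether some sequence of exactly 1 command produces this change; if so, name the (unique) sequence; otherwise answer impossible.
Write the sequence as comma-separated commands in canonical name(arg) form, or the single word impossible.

strafe(left, 1)

key: still facing E — the one step turns nothing
start: x=6 y=0 heading=east
t=1 strafe(left, 1) ⇒ x=6 y=1 heading=east
no other 1-command option fits: unique.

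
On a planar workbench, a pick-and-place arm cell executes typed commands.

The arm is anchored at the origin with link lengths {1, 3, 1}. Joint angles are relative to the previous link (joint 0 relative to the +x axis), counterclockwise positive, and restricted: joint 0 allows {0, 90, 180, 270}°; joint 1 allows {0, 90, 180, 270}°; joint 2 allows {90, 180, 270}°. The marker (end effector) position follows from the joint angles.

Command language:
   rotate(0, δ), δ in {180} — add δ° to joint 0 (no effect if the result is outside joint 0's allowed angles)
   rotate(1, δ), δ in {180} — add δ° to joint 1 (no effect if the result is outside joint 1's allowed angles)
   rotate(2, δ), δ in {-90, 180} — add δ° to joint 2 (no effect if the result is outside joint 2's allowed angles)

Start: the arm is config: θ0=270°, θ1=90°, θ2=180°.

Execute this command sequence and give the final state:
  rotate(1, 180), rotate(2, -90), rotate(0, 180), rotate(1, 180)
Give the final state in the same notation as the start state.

from: config: θ0=270°, θ1=90°, θ2=180°
1. rotate(1, 180) → config: θ0=270°, θ1=270°, θ2=180°
2. rotate(2, -90) → config: θ0=270°, θ1=270°, θ2=90°
3. rotate(0, 180) → config: θ0=90°, θ1=270°, θ2=90°
4. rotate(1, 180) → config: θ0=90°, θ1=90°, θ2=90°

config: θ0=90°, θ1=90°, θ2=90°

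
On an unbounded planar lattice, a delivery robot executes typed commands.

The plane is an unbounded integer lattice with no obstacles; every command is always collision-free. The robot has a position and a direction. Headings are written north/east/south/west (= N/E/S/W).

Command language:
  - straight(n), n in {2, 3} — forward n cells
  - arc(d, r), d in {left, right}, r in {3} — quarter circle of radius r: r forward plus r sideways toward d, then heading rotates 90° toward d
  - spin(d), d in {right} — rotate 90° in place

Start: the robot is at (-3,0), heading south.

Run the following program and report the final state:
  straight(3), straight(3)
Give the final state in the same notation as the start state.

at (-3,-6), heading south

begin: at (-3,0), heading south
1. straight(3) → at (-3,-3), heading south
2. straight(3) → at (-3,-6), heading south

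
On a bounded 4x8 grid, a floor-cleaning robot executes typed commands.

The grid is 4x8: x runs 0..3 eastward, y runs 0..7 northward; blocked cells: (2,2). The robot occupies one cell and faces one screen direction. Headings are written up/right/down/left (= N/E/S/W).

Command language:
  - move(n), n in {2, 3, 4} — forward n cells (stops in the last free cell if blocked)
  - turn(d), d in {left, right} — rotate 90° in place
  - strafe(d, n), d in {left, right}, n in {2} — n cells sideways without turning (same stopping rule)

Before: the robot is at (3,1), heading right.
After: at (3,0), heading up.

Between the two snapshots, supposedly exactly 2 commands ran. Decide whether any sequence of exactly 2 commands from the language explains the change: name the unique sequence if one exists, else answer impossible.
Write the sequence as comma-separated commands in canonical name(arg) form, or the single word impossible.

strafe(right, 2), turn(left)

key: strafe(right, 2) runs into the grid edge before its full distance
from: at (3,1), heading right
t=1 strafe(right, 2) ⇒ at (3,0), heading right
t=2 turn(left) ⇒ at (3,0), heading up
all 49 alternatives checked — unique.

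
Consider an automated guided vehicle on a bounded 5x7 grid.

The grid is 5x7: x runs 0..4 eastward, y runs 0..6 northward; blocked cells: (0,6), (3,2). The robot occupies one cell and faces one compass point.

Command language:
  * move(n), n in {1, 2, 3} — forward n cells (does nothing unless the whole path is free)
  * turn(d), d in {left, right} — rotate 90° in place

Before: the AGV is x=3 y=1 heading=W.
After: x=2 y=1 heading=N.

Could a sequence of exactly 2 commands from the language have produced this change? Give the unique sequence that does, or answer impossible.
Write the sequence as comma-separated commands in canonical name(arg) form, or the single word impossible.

move(1), turn(right)

key: position moved to (2,1) AND the heading swung to N — translation plus rotation needed
t0: x=3 y=1 heading=W
step 1 (move(1)): x=2 y=1 heading=W
step 2 (turn(right)): x=2 y=1 heading=N
no other 2-command option fits: unique.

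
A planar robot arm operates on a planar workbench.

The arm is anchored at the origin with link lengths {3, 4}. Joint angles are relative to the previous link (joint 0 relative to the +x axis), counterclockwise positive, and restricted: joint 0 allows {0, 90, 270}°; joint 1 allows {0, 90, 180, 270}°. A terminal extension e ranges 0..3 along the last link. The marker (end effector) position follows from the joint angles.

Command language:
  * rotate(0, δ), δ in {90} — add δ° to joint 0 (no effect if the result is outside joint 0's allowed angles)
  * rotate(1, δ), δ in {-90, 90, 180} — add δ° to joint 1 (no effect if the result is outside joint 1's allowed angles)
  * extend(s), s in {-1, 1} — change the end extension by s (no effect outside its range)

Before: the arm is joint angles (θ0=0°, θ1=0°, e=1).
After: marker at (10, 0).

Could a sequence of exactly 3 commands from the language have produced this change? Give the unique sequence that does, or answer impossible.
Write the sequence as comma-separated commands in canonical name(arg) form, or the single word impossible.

begin: joint angles (θ0=0°, θ1=0°, e=1)
step 1 (extend(1)): joint angles (θ0=0°, θ1=0°, e=2)
step 2 (extend(1)): joint angles (θ0=0°, θ1=0°, e=3)
step 3 (extend(1)): joint angles (θ0=0°, θ1=0°, e=3)
all 216 alternatives checked — unique.

extend(1), extend(1), extend(1)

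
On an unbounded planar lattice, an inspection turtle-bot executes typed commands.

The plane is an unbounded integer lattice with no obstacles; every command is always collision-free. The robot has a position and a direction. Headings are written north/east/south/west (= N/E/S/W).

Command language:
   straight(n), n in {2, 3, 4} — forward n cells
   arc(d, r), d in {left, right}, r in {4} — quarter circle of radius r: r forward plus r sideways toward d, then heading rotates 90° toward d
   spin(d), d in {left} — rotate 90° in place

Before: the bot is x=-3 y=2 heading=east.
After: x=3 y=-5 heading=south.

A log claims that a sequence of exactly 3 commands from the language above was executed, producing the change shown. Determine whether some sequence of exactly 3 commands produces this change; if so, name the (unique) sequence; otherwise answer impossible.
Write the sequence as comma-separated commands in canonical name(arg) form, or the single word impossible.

key: running straight(3) before straight(2) would end elsewhere — order is forced
from: x=-3 y=2 heading=east
[1] after straight(2): x=-1 y=2 heading=east
[2] after arc(right, 4): x=3 y=-2 heading=south
[3] after straight(3): x=3 y=-5 heading=south
all 216 alternatives checked — unique.

straight(2), arc(right, 4), straight(3)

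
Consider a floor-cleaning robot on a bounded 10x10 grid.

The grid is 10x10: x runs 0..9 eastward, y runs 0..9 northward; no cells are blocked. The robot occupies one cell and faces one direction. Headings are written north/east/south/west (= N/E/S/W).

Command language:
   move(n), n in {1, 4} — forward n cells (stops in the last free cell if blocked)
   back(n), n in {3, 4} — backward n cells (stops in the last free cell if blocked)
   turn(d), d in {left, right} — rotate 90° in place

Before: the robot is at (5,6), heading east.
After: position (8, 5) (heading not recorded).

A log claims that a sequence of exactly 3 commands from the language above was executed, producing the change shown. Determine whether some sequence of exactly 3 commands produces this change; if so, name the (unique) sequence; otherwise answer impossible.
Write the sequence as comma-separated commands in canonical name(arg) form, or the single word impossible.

impossible

every 3-command combo misses the target.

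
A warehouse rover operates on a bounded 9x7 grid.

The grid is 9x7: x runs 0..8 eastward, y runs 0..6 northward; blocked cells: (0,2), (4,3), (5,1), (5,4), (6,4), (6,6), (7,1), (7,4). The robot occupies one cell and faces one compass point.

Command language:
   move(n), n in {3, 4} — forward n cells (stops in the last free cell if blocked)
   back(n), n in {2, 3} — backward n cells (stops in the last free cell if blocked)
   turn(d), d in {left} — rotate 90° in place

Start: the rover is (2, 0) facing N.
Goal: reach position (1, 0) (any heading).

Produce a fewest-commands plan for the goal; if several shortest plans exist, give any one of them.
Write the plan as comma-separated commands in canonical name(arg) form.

t0: (2, 0) facing N
1. turn(left) → (2, 0) facing W
2. back(2) → (4, 0) facing W
3. move(3) → (1, 0) facing W
no 2-step plan works, so 3 is optimal.

turn(left), back(2), move(3)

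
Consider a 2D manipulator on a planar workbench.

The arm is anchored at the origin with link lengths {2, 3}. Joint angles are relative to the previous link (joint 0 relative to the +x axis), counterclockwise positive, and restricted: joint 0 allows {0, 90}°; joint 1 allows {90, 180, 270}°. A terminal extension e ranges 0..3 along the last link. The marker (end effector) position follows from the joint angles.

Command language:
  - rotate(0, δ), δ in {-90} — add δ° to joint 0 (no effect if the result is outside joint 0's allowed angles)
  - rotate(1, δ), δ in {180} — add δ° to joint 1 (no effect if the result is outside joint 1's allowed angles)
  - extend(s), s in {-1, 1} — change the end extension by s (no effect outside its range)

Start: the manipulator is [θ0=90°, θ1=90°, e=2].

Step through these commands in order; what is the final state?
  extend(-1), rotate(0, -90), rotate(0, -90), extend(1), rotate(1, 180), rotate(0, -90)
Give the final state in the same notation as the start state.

initial: [θ0=90°, θ1=90°, e=2]
step 1 (extend(-1)): [θ0=90°, θ1=90°, e=1]
step 2 (rotate(0, -90)): [θ0=0°, θ1=90°, e=1]
step 3 (rotate(0, -90)): [θ0=0°, θ1=90°, e=1]
step 4 (extend(1)): [θ0=0°, θ1=90°, e=2]
step 5 (rotate(1, 180)): [θ0=0°, θ1=270°, e=2]
step 6 (rotate(0, -90)): [θ0=0°, θ1=270°, e=2]

[θ0=0°, θ1=270°, e=2]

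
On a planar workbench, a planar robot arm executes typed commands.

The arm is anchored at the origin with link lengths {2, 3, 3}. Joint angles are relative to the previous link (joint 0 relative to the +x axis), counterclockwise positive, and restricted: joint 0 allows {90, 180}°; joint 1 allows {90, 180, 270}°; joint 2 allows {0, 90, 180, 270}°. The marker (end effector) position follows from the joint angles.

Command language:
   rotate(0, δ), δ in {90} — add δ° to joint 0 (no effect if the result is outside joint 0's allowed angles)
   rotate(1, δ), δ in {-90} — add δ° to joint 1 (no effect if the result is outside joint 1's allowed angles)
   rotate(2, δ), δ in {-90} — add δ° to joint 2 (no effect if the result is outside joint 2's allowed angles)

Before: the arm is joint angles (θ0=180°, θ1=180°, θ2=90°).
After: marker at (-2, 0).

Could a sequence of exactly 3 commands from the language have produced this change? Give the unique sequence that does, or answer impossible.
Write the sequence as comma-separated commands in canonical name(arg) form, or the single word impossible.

t0: joint angles (θ0=180°, θ1=180°, θ2=90°)
step 1 (rotate(2, -90)): joint angles (θ0=180°, θ1=180°, θ2=0°)
step 2 (rotate(2, -90)): joint angles (θ0=180°, θ1=180°, θ2=270°)
step 3 (rotate(2, -90)): joint angles (θ0=180°, θ1=180°, θ2=180°)
uniquely the one of 27 3-step routes that fits.

rotate(2, -90), rotate(2, -90), rotate(2, -90)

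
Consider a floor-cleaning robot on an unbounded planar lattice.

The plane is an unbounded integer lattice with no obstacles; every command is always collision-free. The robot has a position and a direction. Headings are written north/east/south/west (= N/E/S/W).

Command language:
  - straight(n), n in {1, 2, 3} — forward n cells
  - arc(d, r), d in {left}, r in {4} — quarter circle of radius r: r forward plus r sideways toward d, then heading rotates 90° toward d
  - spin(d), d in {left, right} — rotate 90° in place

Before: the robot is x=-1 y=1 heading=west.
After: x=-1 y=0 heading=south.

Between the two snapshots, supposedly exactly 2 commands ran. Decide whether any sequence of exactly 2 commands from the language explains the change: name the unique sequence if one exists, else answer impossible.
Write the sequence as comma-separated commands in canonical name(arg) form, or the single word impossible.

key: position moved to (-1,0) AND the heading swung to S — translation plus rotation needed
begin: x=-1 y=1 heading=west
t=1 spin(left) ⇒ x=-1 y=1 heading=south
t=2 straight(1) ⇒ x=-1 y=0 heading=south
no rival 2-sequence matches.

spin(left), straight(1)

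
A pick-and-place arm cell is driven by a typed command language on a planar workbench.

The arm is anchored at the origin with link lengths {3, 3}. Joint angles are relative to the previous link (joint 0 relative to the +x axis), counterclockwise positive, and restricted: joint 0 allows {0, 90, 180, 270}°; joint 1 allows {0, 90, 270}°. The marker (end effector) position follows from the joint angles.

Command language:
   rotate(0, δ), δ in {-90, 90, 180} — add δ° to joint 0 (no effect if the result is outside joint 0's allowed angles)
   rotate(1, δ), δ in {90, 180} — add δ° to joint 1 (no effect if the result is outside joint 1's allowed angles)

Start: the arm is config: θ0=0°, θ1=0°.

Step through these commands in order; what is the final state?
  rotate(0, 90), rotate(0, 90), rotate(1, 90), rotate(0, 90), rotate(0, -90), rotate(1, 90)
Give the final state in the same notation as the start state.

initial: config: θ0=0°, θ1=0°
1. rotate(0, 90) → config: θ0=90°, θ1=0°
2. rotate(0, 90) → config: θ0=180°, θ1=0°
3. rotate(1, 90) → config: θ0=180°, θ1=90°
4. rotate(0, 90) → config: θ0=270°, θ1=90°
5. rotate(0, -90) → config: θ0=180°, θ1=90°
6. rotate(1, 90) → config: θ0=180°, θ1=90°

config: θ0=180°, θ1=90°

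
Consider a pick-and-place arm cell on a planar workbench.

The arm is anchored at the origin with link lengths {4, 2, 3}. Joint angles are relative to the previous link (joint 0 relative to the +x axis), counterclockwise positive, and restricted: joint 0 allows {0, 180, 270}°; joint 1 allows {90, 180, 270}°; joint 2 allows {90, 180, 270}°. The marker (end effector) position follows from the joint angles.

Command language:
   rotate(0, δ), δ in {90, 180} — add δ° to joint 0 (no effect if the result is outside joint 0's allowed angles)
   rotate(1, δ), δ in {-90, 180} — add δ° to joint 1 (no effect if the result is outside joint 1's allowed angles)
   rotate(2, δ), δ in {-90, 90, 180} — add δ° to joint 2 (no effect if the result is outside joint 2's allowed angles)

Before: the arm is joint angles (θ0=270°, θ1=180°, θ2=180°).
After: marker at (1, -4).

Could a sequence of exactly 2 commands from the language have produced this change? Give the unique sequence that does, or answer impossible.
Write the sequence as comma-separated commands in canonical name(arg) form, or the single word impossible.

rotate(1, -90), rotate(1, 180)

key: order matters: swapping rotate(1, -90) and rotate(1, 180) lands elsewhere
begin: joint angles (θ0=270°, θ1=180°, θ2=180°)
1. rotate(1, -90) → joint angles (θ0=270°, θ1=90°, θ2=180°)
2. rotate(1, 180) → joint angles (θ0=270°, θ1=270°, θ2=180°)
all 49 alternatives checked — unique.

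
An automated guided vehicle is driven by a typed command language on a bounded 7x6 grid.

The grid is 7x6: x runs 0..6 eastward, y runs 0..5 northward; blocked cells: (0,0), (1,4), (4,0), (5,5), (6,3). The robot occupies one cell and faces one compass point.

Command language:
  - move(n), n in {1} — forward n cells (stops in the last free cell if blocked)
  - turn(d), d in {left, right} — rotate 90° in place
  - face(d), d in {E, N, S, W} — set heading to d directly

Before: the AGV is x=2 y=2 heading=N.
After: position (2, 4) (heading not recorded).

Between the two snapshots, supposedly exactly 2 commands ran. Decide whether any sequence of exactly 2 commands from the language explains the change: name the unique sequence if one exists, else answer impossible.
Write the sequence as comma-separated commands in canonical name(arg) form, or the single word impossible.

start: x=2 y=2 heading=N
1. move(1) → x=2 y=3 heading=N
2. move(1) → x=2 y=4 heading=N
all 49 alternatives checked — unique.

move(1), move(1)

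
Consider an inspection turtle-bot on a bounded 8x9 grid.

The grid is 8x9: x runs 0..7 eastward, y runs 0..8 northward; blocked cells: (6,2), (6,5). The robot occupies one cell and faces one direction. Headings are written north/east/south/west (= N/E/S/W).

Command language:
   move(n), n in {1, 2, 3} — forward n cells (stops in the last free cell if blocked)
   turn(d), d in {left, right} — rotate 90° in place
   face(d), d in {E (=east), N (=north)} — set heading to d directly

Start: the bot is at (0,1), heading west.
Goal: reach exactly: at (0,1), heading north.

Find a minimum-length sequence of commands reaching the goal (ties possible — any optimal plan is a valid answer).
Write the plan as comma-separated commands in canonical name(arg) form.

turn(right)

initial: at (0,1), heading west
t=1 turn(right) ⇒ at (0,1), heading north
minimal: 1 command(s), checked below 1.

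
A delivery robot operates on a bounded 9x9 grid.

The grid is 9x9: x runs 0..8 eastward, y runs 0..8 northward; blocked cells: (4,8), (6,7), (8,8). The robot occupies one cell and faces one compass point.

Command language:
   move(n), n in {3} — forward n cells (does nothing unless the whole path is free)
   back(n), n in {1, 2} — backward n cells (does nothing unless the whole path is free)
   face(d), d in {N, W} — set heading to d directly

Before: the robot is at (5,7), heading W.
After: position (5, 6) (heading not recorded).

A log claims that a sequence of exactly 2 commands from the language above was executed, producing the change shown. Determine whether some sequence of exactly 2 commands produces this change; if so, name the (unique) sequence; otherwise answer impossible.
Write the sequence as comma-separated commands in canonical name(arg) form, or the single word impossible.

face(N), back(1)

key: order matters: swapping face(N) and back(1) lands elsewhere
initial: at (5,7), heading W
1. face(N) → at (5,7), heading N
2. back(1) → at (5,6), heading N
no other 2-command option fits: unique.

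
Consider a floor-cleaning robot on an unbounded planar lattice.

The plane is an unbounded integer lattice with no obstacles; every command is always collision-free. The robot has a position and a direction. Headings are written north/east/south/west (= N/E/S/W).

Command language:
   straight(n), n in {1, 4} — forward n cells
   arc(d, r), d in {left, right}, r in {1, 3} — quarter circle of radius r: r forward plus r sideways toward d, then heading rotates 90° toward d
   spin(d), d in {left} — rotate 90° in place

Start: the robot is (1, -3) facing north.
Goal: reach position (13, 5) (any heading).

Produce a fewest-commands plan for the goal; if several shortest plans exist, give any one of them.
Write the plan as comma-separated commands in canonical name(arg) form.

straight(4), arc(right, 1), straight(4), straight(4), arc(left, 3)

start: (1, -3) facing north
1. straight(4) → (1, 1) facing north
2. arc(right, 1) → (2, 2) facing east
3. straight(4) → (6, 2) facing east
4. straight(4) → (10, 2) facing east
5. arc(left, 3) → (13, 5) facing north
nothing shorter than 5 reaches the goal.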